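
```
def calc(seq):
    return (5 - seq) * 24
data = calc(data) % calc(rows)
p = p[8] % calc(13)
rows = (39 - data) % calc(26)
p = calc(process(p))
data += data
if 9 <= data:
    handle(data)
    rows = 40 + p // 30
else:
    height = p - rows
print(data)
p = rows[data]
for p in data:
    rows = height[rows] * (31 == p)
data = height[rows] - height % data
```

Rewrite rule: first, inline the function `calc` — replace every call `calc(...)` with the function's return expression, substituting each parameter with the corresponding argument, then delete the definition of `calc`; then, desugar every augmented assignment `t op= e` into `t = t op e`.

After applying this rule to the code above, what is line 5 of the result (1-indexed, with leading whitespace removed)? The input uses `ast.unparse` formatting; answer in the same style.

Transformed code:
data = (5 - data) * 24 % ((5 - rows) * 24)
p = p[8] % ((5 - 13) * 24)
rows = (39 - data) % ((5 - 26) * 24)
p = (5 - process(p)) * 24
data = data + data
if 9 <= data:
    handle(data)
    rows = 40 + p // 30
else:
    height = p - rows
print(data)
p = rows[data]
for p in data:
    rows = height[rows] * (31 == p)
data = height[rows] - height % data

data = data + data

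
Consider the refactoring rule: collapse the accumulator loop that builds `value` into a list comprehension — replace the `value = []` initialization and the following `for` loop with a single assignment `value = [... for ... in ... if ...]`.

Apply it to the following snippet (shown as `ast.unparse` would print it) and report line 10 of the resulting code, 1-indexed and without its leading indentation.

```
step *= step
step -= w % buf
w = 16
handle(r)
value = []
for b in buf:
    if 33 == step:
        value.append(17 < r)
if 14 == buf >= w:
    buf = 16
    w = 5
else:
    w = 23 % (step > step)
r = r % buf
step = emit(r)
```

w = 23 % (step > step)

Transformed code:
step *= step
step -= w % buf
w = 16
handle(r)
value = [17 < r for b in buf if 33 == step]
if 14 == buf >= w:
    buf = 16
    w = 5
else:
    w = 23 % (step > step)
r = r % buf
step = emit(r)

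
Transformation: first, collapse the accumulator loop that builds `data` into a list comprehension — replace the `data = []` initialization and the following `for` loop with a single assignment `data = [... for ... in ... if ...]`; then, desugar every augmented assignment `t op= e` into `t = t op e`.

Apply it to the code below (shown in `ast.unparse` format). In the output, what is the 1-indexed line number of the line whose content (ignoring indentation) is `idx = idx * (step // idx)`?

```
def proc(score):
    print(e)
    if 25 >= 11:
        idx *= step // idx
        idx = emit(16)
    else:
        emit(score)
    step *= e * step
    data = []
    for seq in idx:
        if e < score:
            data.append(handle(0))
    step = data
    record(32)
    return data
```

Transformed code:
def proc(score):
    print(e)
    if 25 >= 11:
        idx = idx * (step // idx)
        idx = emit(16)
    else:
        emit(score)
    step = step * (e * step)
    data = [handle(0) for seq in idx if e < score]
    step = data
    record(32)
    return data

4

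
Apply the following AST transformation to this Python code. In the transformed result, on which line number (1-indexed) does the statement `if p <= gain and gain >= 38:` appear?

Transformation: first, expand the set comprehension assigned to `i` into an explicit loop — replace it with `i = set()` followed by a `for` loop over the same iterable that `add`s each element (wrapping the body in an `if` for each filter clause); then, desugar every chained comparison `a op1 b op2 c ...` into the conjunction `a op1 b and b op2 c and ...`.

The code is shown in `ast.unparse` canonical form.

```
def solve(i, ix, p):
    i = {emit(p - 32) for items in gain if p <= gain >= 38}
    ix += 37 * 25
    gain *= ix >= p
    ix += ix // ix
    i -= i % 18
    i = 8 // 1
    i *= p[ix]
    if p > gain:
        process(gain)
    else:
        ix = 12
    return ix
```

4

Transformed code:
def solve(i, ix, p):
    i = set()
    for items in gain:
        if p <= gain and gain >= 38:
            i.add(emit(p - 32))
    ix += 37 * 25
    gain *= ix >= p
    ix += ix // ix
    i -= i % 18
    i = 8 // 1
    i *= p[ix]
    if p > gain:
        process(gain)
    else:
        ix = 12
    return ix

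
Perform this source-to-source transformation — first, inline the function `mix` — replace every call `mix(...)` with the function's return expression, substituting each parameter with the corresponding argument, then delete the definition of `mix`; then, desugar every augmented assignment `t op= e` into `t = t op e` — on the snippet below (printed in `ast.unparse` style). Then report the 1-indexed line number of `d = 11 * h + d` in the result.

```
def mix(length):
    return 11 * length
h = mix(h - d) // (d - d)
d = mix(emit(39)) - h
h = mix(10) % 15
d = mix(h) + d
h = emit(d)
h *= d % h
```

4

Transformed code:
h = 11 * (h - d) // (d - d)
d = 11 * emit(39) - h
h = 11 * 10 % 15
d = 11 * h + d
h = emit(d)
h = h * (d % h)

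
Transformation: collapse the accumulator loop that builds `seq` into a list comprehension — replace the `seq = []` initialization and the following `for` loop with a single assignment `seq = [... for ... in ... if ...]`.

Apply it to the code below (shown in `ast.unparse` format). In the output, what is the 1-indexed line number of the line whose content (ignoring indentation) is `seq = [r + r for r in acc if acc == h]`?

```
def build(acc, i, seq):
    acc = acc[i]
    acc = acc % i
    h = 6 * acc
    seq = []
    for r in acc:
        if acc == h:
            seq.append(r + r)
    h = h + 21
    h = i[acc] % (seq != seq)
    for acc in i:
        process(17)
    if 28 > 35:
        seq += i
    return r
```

Transformed code:
def build(acc, i, seq):
    acc = acc[i]
    acc = acc % i
    h = 6 * acc
    seq = [r + r for r in acc if acc == h]
    h = h + 21
    h = i[acc] % (seq != seq)
    for acc in i:
        process(17)
    if 28 > 35:
        seq += i
    return r

5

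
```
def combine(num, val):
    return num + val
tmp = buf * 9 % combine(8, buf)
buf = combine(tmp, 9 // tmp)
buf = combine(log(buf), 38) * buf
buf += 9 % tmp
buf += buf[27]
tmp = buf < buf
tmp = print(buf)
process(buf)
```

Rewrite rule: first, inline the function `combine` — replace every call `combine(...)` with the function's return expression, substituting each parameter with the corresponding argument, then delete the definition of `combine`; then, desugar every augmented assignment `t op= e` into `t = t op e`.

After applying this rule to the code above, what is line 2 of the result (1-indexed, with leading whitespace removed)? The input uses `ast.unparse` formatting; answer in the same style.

Transformed code:
tmp = buf * 9 % (8 + buf)
buf = tmp + 9 // tmp
buf = (log(buf) + 38) * buf
buf = buf + 9 % tmp
buf = buf + buf[27]
tmp = buf < buf
tmp = print(buf)
process(buf)

buf = tmp + 9 // tmp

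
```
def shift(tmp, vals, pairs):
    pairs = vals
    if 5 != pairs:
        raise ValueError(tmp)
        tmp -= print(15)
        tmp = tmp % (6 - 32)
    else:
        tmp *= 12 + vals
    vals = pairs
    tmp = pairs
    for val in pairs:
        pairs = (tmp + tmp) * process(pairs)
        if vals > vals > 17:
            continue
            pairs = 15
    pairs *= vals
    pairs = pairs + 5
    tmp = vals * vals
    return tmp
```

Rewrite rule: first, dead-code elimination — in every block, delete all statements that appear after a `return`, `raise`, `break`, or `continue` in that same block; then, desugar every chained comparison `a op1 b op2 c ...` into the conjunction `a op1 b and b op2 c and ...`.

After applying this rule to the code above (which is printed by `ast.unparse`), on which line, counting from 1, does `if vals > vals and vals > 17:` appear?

11

Transformed code:
def shift(tmp, vals, pairs):
    pairs = vals
    if 5 != pairs:
        raise ValueError(tmp)
    else:
        tmp *= 12 + vals
    vals = pairs
    tmp = pairs
    for val in pairs:
        pairs = (tmp + tmp) * process(pairs)
        if vals > vals and vals > 17:
            continue
    pairs *= vals
    pairs = pairs + 5
    tmp = vals * vals
    return tmp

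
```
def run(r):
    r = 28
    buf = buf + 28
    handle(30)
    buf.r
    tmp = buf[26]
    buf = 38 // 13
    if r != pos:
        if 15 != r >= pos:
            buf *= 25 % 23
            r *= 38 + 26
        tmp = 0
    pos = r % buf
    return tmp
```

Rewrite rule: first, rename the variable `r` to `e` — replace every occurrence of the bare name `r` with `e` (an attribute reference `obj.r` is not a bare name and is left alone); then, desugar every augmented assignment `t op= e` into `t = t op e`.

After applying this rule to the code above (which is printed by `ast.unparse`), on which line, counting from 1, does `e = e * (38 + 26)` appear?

11

Transformed code:
def run(e):
    e = 28
    buf = buf + 28
    handle(30)
    buf.r
    tmp = buf[26]
    buf = 38 // 13
    if e != pos:
        if 15 != e >= pos:
            buf = buf * (25 % 23)
            e = e * (38 + 26)
        tmp = 0
    pos = e % buf
    return tmp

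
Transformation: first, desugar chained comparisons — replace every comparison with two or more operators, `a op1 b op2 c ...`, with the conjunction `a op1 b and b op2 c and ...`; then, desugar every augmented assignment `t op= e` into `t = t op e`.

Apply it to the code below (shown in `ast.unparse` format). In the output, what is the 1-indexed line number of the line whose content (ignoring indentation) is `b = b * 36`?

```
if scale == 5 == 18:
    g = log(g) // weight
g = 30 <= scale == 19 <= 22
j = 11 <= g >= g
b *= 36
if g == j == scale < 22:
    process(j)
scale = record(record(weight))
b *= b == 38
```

Transformed code:
if scale == 5 and 5 == 18:
    g = log(g) // weight
g = 30 <= scale and scale == 19 and (19 <= 22)
j = 11 <= g and g >= g
b = b * 36
if g == j and j == scale and (scale < 22):
    process(j)
scale = record(record(weight))
b = b * (b == 38)

5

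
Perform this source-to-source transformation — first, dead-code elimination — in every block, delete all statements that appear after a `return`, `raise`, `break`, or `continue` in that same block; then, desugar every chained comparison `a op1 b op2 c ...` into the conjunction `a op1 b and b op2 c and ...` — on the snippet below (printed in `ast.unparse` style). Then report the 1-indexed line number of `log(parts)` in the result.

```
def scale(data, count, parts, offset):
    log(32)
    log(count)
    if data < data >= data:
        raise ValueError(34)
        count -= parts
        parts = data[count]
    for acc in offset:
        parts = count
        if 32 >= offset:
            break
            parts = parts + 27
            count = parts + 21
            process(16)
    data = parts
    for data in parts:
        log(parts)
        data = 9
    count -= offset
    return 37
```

Transformed code:
def scale(data, count, parts, offset):
    log(32)
    log(count)
    if data < data and data >= data:
        raise ValueError(34)
    for acc in offset:
        parts = count
        if 32 >= offset:
            break
    data = parts
    for data in parts:
        log(parts)
        data = 9
    count -= offset
    return 37

12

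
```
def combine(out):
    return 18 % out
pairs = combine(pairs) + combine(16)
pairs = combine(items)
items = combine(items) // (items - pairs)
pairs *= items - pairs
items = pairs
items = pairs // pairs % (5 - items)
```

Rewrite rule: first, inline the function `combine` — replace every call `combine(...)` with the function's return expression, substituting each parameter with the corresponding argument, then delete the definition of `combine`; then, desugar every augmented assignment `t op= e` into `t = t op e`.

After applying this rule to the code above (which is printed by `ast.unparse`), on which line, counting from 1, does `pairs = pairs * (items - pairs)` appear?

4

Transformed code:
pairs = 18 % pairs + 18 % 16
pairs = 18 % items
items = 18 % items // (items - pairs)
pairs = pairs * (items - pairs)
items = pairs
items = pairs // pairs % (5 - items)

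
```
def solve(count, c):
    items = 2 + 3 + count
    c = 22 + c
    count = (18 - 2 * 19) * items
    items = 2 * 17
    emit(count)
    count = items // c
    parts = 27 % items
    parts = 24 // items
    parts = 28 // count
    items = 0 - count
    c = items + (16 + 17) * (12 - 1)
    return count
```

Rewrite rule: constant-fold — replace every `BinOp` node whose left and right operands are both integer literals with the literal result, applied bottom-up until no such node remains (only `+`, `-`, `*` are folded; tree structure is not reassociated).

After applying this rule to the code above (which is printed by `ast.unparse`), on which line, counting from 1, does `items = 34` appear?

Transformed code:
def solve(count, c):
    items = 5 + count
    c = 22 + c
    count = -20 * items
    items = 34
    emit(count)
    count = items // c
    parts = 27 % items
    parts = 24 // items
    parts = 28 // count
    items = 0 - count
    c = items + 363
    return count

5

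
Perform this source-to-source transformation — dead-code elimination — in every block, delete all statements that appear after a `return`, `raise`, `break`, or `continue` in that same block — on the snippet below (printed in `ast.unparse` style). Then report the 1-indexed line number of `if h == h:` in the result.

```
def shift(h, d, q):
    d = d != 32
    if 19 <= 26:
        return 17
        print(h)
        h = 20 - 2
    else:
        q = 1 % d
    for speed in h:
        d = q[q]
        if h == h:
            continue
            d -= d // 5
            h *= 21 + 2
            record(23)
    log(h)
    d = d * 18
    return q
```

Transformed code:
def shift(h, d, q):
    d = d != 32
    if 19 <= 26:
        return 17
    else:
        q = 1 % d
    for speed in h:
        d = q[q]
        if h == h:
            continue
    log(h)
    d = d * 18
    return q

9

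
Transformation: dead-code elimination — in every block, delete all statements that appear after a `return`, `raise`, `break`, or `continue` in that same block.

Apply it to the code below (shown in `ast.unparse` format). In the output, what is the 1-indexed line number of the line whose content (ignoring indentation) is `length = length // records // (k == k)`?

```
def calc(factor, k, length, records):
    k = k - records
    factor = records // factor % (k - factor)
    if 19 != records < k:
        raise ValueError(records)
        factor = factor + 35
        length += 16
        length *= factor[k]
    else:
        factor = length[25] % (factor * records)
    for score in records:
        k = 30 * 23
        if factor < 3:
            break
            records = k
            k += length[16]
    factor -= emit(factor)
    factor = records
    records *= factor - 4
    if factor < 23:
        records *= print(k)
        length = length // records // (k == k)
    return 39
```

Transformed code:
def calc(factor, k, length, records):
    k = k - records
    factor = records // factor % (k - factor)
    if 19 != records < k:
        raise ValueError(records)
    else:
        factor = length[25] % (factor * records)
    for score in records:
        k = 30 * 23
        if factor < 3:
            break
    factor -= emit(factor)
    factor = records
    records *= factor - 4
    if factor < 23:
        records *= print(k)
        length = length // records // (k == k)
    return 39

17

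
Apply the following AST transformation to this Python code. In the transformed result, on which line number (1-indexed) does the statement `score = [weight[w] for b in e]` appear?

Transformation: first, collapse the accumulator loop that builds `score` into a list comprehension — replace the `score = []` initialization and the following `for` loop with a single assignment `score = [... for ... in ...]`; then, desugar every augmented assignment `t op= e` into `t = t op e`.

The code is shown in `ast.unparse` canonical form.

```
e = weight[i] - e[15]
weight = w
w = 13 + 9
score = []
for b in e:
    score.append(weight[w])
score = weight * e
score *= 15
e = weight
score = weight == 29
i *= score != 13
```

4

Transformed code:
e = weight[i] - e[15]
weight = w
w = 13 + 9
score = [weight[w] for b in e]
score = weight * e
score = score * 15
e = weight
score = weight == 29
i = i * (score != 13)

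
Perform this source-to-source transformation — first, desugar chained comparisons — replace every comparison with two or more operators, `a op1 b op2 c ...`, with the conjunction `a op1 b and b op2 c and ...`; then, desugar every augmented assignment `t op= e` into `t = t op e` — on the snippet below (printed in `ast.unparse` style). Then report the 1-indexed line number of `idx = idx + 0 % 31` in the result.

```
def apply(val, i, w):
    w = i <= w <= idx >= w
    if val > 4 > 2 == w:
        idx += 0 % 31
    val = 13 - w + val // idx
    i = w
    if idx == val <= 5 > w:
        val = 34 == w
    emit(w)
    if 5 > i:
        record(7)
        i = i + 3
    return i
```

4

Transformed code:
def apply(val, i, w):
    w = i <= w and w <= idx and (idx >= w)
    if val > 4 and 4 > 2 and (2 == w):
        idx = idx + 0 % 31
    val = 13 - w + val // idx
    i = w
    if idx == val and val <= 5 and (5 > w):
        val = 34 == w
    emit(w)
    if 5 > i:
        record(7)
        i = i + 3
    return i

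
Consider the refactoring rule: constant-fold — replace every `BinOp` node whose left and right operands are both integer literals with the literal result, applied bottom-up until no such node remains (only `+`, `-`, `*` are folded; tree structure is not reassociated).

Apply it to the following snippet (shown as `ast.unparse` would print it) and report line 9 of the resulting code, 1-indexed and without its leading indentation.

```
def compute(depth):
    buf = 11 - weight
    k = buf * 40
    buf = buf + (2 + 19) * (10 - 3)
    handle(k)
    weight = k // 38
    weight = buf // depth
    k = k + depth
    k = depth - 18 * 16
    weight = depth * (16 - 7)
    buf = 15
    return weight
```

k = depth - 288

Transformed code:
def compute(depth):
    buf = 11 - weight
    k = buf * 40
    buf = buf + 147
    handle(k)
    weight = k // 38
    weight = buf // depth
    k = k + depth
    k = depth - 288
    weight = depth * 9
    buf = 15
    return weight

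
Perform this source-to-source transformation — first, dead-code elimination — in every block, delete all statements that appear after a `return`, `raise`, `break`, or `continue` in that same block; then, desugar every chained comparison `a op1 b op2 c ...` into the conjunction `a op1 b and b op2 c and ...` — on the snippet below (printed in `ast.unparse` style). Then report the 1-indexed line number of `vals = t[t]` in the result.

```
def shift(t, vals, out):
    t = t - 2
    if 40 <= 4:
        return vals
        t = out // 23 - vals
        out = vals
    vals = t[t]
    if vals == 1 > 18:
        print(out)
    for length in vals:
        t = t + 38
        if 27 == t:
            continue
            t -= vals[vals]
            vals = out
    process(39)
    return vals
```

Transformed code:
def shift(t, vals, out):
    t = t - 2
    if 40 <= 4:
        return vals
    vals = t[t]
    if vals == 1 and 1 > 18:
        print(out)
    for length in vals:
        t = t + 38
        if 27 == t:
            continue
    process(39)
    return vals

5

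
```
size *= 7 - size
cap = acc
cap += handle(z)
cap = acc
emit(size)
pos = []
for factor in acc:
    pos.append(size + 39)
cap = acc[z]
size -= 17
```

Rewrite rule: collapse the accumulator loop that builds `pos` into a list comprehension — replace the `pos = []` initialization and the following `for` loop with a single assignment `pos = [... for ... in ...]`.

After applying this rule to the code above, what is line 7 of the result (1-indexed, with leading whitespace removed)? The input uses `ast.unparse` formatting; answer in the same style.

cap = acc[z]

Transformed code:
size *= 7 - size
cap = acc
cap += handle(z)
cap = acc
emit(size)
pos = [size + 39 for factor in acc]
cap = acc[z]
size -= 17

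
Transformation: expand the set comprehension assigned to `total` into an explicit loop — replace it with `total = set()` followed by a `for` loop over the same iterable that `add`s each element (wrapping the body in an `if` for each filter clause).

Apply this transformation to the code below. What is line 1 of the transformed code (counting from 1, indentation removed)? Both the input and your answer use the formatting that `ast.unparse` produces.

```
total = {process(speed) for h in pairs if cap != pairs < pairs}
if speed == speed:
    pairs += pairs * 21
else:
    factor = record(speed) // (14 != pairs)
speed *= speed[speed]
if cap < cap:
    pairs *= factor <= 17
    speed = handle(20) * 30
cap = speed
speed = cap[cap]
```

total = set()

Transformed code:
total = set()
for h in pairs:
    if cap != pairs < pairs:
        total.add(process(speed))
if speed == speed:
    pairs += pairs * 21
else:
    factor = record(speed) // (14 != pairs)
speed *= speed[speed]
if cap < cap:
    pairs *= factor <= 17
    speed = handle(20) * 30
cap = speed
speed = cap[cap]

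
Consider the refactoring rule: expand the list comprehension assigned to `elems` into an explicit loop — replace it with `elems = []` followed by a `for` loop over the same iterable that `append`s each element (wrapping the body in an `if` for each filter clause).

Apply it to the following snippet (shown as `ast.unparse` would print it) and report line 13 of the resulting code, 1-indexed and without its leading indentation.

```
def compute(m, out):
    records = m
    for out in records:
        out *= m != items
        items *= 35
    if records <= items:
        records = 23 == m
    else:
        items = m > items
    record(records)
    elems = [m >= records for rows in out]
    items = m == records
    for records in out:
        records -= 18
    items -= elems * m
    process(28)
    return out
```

Transformed code:
def compute(m, out):
    records = m
    for out in records:
        out *= m != items
        items *= 35
    if records <= items:
        records = 23 == m
    else:
        items = m > items
    record(records)
    elems = []
    for rows in out:
        elems.append(m >= records)
    items = m == records
    for records in out:
        records -= 18
    items -= elems * m
    process(28)
    return out

elems.append(m >= records)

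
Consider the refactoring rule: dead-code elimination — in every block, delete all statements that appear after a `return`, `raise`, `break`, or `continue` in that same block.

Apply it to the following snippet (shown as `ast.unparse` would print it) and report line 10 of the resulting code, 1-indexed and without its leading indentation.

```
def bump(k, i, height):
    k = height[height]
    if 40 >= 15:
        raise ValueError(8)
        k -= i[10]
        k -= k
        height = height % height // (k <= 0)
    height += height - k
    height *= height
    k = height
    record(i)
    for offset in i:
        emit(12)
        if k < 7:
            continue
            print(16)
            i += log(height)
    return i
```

Transformed code:
def bump(k, i, height):
    k = height[height]
    if 40 >= 15:
        raise ValueError(8)
    height += height - k
    height *= height
    k = height
    record(i)
    for offset in i:
        emit(12)
        if k < 7:
            continue
    return i

emit(12)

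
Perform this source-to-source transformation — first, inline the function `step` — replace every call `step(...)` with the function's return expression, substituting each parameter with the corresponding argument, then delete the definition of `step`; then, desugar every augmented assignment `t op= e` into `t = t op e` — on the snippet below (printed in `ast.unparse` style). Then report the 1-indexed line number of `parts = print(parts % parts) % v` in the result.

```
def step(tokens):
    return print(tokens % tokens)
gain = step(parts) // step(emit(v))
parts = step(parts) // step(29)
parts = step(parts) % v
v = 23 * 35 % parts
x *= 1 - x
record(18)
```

3

Transformed code:
gain = print(parts % parts) // print(emit(v) % emit(v))
parts = print(parts % parts) // print(29 % 29)
parts = print(parts % parts) % v
v = 23 * 35 % parts
x = x * (1 - x)
record(18)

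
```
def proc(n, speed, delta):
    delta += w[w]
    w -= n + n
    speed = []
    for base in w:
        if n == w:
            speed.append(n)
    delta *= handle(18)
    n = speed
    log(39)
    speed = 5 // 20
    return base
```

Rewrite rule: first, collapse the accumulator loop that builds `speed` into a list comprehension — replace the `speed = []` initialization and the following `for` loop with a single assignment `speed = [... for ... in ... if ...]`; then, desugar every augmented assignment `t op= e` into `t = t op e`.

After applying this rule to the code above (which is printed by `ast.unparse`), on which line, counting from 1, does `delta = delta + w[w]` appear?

Transformed code:
def proc(n, speed, delta):
    delta = delta + w[w]
    w = w - (n + n)
    speed = [n for base in w if n == w]
    delta = delta * handle(18)
    n = speed
    log(39)
    speed = 5 // 20
    return base

2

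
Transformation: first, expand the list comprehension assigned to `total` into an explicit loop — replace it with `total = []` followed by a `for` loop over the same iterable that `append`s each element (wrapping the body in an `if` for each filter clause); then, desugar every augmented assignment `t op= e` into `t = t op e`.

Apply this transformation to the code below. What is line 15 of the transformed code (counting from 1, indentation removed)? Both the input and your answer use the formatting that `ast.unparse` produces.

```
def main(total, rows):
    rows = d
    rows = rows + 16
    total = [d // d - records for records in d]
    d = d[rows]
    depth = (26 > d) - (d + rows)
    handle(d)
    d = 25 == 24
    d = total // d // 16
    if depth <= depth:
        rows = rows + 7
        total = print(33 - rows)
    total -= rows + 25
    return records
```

total = total - (rows + 25)

Transformed code:
def main(total, rows):
    rows = d
    rows = rows + 16
    total = []
    for records in d:
        total.append(d // d - records)
    d = d[rows]
    depth = (26 > d) - (d + rows)
    handle(d)
    d = 25 == 24
    d = total // d // 16
    if depth <= depth:
        rows = rows + 7
        total = print(33 - rows)
    total = total - (rows + 25)
    return records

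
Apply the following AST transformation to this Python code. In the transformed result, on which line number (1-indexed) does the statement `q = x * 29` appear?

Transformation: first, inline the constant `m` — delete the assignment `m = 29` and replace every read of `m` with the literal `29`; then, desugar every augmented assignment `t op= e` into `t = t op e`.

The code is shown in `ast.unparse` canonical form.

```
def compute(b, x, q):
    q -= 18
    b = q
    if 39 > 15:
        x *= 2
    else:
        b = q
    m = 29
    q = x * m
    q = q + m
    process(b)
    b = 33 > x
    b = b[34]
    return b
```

8

Transformed code:
def compute(b, x, q):
    q = q - 18
    b = q
    if 39 > 15:
        x = x * 2
    else:
        b = q
    q = x * 29
    q = q + 29
    process(b)
    b = 33 > x
    b = b[34]
    return b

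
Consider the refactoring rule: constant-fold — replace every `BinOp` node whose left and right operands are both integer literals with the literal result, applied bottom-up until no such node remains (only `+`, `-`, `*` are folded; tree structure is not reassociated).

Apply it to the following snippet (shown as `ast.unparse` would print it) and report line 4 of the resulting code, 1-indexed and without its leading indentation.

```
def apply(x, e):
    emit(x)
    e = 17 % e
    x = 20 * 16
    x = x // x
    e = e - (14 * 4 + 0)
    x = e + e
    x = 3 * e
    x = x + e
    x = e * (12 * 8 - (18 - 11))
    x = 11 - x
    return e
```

x = 320

Transformed code:
def apply(x, e):
    emit(x)
    e = 17 % e
    x = 320
    x = x // x
    e = e - 56
    x = e + e
    x = 3 * e
    x = x + e
    x = e * 89
    x = 11 - x
    return e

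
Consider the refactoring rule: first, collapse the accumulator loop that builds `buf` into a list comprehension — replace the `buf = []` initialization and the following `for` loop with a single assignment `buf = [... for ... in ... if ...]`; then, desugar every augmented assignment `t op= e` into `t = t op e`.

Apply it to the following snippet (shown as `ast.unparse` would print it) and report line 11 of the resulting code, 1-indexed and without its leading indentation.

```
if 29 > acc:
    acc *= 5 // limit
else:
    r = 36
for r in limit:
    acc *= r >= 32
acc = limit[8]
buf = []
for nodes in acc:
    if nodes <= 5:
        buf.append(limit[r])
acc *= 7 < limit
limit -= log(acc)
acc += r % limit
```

acc = acc + r % limit

Transformed code:
if 29 > acc:
    acc = acc * (5 // limit)
else:
    r = 36
for r in limit:
    acc = acc * (r >= 32)
acc = limit[8]
buf = [limit[r] for nodes in acc if nodes <= 5]
acc = acc * (7 < limit)
limit = limit - log(acc)
acc = acc + r % limit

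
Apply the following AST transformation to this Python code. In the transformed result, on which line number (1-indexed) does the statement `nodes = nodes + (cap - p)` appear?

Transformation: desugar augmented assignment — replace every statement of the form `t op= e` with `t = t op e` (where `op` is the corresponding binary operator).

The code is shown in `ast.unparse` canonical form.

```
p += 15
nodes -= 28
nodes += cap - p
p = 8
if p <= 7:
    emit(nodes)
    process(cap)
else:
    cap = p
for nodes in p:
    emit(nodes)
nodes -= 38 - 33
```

3

Transformed code:
p = p + 15
nodes = nodes - 28
nodes = nodes + (cap - p)
p = 8
if p <= 7:
    emit(nodes)
    process(cap)
else:
    cap = p
for nodes in p:
    emit(nodes)
nodes = nodes - (38 - 33)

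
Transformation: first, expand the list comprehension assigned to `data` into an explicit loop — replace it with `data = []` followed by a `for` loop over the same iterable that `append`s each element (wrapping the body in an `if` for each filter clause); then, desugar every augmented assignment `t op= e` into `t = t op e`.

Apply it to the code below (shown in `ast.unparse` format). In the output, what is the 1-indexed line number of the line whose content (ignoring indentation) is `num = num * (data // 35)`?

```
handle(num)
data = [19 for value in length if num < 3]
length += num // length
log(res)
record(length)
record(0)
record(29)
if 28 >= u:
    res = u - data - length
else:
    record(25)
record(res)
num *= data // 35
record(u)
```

Transformed code:
handle(num)
data = []
for value in length:
    if num < 3:
        data.append(19)
length = length + num // length
log(res)
record(length)
record(0)
record(29)
if 28 >= u:
    res = u - data - length
else:
    record(25)
record(res)
num = num * (data // 35)
record(u)

16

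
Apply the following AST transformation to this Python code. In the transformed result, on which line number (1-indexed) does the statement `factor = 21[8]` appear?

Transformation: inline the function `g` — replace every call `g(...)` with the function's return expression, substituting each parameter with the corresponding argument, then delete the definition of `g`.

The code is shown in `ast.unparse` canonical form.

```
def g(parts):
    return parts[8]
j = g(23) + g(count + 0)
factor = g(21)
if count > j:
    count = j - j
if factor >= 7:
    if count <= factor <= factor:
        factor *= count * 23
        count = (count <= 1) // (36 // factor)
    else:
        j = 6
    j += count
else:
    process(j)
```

2

Transformed code:
j = 23[8] + (count + 0)[8]
factor = 21[8]
if count > j:
    count = j - j
if factor >= 7:
    if count <= factor <= factor:
        factor *= count * 23
        count = (count <= 1) // (36 // factor)
    else:
        j = 6
    j += count
else:
    process(j)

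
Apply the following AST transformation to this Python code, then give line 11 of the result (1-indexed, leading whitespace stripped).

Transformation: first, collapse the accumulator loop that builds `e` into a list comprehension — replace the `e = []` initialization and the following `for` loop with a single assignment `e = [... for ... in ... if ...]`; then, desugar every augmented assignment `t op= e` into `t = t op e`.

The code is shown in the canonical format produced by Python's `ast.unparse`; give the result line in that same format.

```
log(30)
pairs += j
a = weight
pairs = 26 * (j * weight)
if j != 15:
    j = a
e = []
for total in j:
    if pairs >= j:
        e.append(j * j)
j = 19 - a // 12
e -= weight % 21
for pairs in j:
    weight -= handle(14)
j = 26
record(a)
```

weight = weight - handle(14)

Transformed code:
log(30)
pairs = pairs + j
a = weight
pairs = 26 * (j * weight)
if j != 15:
    j = a
e = [j * j for total in j if pairs >= j]
j = 19 - a // 12
e = e - weight % 21
for pairs in j:
    weight = weight - handle(14)
j = 26
record(a)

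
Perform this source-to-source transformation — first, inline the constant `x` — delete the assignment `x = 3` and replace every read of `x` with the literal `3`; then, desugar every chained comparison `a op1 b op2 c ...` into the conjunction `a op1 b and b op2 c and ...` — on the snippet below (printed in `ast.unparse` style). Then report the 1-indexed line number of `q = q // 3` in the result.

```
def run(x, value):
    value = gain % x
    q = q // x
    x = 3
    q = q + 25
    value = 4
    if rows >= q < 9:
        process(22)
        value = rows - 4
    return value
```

3

Transformed code:
def run(x, value):
    value = gain % 3
    q = q // 3
    q = q + 25
    value = 4
    if rows >= q and q < 9:
        process(22)
        value = rows - 4
    return value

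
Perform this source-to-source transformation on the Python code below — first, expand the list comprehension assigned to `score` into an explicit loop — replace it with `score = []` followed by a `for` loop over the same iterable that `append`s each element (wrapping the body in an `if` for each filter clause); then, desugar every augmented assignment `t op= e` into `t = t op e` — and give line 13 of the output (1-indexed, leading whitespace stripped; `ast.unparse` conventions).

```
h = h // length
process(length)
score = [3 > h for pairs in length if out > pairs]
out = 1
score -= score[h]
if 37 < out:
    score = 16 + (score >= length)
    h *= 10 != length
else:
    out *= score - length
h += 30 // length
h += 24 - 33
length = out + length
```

Transformed code:
h = h // length
process(length)
score = []
for pairs in length:
    if out > pairs:
        score.append(3 > h)
out = 1
score = score - score[h]
if 37 < out:
    score = 16 + (score >= length)
    h = h * (10 != length)
else:
    out = out * (score - length)
h = h + 30 // length
h = h + (24 - 33)
length = out + length

out = out * (score - length)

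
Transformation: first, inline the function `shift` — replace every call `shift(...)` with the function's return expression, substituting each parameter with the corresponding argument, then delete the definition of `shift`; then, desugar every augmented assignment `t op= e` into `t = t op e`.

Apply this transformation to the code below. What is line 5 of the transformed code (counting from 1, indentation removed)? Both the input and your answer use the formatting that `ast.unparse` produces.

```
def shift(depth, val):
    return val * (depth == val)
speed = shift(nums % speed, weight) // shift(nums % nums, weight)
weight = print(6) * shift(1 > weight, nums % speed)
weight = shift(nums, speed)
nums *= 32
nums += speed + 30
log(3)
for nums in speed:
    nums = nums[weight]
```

Transformed code:
speed = weight * (nums % speed == weight) // (weight * (nums % nums == weight))
weight = print(6) * (nums % speed * ((1 > weight) == nums % speed))
weight = speed * (nums == speed)
nums = nums * 32
nums = nums + (speed + 30)
log(3)
for nums in speed:
    nums = nums[weight]

nums = nums + (speed + 30)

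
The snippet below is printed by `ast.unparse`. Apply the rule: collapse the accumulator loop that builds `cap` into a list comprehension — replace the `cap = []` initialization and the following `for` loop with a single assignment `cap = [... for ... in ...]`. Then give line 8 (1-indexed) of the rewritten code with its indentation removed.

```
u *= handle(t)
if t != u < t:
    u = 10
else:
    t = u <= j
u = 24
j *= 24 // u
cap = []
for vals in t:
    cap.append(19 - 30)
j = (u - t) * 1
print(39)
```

Transformed code:
u *= handle(t)
if t != u < t:
    u = 10
else:
    t = u <= j
u = 24
j *= 24 // u
cap = [19 - 30 for vals in t]
j = (u - t) * 1
print(39)

cap = [19 - 30 for vals in t]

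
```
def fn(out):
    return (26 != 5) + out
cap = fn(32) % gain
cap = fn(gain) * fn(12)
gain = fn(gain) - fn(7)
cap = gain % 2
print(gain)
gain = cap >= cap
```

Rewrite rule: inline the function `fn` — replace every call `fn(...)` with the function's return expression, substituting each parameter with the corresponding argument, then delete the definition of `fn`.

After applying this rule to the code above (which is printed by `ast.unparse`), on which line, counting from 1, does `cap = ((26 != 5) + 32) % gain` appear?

Transformed code:
cap = ((26 != 5) + 32) % gain
cap = ((26 != 5) + gain) * ((26 != 5) + 12)
gain = (26 != 5) + gain - ((26 != 5) + 7)
cap = gain % 2
print(gain)
gain = cap >= cap

1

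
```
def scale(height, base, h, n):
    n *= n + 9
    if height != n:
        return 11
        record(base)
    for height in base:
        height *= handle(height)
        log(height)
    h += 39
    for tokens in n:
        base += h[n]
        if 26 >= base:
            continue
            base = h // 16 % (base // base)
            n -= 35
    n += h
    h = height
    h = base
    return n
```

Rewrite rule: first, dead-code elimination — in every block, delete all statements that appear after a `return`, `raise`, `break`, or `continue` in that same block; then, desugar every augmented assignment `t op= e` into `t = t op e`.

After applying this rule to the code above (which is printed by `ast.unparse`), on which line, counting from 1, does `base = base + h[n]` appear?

10

Transformed code:
def scale(height, base, h, n):
    n = n * (n + 9)
    if height != n:
        return 11
    for height in base:
        height = height * handle(height)
        log(height)
    h = h + 39
    for tokens in n:
        base = base + h[n]
        if 26 >= base:
            continue
    n = n + h
    h = height
    h = base
    return n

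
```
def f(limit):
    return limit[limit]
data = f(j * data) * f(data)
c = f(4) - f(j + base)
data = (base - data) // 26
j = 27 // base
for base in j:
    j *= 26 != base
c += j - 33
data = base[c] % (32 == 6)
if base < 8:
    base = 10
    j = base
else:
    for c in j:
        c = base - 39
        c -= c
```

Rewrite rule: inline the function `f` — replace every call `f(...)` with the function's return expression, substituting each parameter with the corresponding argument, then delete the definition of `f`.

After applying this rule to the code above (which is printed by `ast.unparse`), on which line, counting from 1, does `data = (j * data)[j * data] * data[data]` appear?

1

Transformed code:
data = (j * data)[j * data] * data[data]
c = 4[4] - (j + base)[j + base]
data = (base - data) // 26
j = 27 // base
for base in j:
    j *= 26 != base
c += j - 33
data = base[c] % (32 == 6)
if base < 8:
    base = 10
    j = base
else:
    for c in j:
        c = base - 39
        c -= c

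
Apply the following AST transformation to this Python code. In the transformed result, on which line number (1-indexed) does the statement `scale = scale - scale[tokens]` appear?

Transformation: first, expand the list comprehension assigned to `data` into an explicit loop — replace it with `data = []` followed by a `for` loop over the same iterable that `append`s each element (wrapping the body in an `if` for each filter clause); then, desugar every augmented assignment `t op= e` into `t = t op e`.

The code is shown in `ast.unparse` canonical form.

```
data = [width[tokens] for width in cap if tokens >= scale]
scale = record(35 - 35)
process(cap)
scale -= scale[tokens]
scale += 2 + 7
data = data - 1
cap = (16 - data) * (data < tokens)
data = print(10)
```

Transformed code:
data = []
for width in cap:
    if tokens >= scale:
        data.append(width[tokens])
scale = record(35 - 35)
process(cap)
scale = scale - scale[tokens]
scale = scale + (2 + 7)
data = data - 1
cap = (16 - data) * (data < tokens)
data = print(10)

7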